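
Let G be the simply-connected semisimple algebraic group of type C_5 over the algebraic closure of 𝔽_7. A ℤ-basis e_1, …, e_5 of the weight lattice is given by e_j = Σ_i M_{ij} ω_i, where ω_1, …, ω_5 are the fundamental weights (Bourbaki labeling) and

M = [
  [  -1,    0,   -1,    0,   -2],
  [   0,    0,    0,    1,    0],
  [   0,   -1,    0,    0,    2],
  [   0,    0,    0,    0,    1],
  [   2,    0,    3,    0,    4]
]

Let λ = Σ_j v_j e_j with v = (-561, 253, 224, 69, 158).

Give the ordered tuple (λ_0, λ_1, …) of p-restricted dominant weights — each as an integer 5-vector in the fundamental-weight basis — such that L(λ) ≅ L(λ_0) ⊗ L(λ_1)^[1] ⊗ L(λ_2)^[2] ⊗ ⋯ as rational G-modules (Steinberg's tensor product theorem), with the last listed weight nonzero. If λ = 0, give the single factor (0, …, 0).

In the fundamental-weight basis, λ has coordinates c = M·v (v = (-561, 253, 224, 69, 158)):
  c_1 = (-1)·(-561) + (0)·(253) + (-1)·(224) + (0)·(69) + (-2)·(158) = 21
  c_2 = (0)·(-561) + (0)·(253) + (0)·(224) + (1)·(69) + (0)·(158) = 69
  c_3 = (0)·(-561) + (-1)·(253) + (0)·(224) + (0)·(69) + (2)·(158) = 63
  c_4 = (0)·(-561) + (0)·(253) + (0)·(224) + (0)·(69) + (1)·(158) = 158
  c_5 = (2)·(-561) + (0)·(253) + (3)·(224) + (0)·(69) + (4)·(158) = 182
Expand coordinatewise in base 7:
  c_1 = 21 = 0·7^0 + 3·7^1
  c_2 = 69 = 6·7^0 + 2·7^1 + 1·7^2
  c_3 = 63 = 0·7^0 + 2·7^1 + 1·7^2
  c_4 = 158 = 4·7^0 + 1·7^1 + 3·7^2
  c_5 = 182 = 0·7^0 + 5·7^1 + 3·7^2
Factor λ_0 = (0, 6, 0, 4, 0)
Factor λ_1 = (3, 2, 2, 1, 5)
Factor λ_2 = (0, 1, 1, 3, 3)

((0, 6, 0, 4, 0), (3, 2, 2, 1, 5), (0, 1, 1, 3, 3))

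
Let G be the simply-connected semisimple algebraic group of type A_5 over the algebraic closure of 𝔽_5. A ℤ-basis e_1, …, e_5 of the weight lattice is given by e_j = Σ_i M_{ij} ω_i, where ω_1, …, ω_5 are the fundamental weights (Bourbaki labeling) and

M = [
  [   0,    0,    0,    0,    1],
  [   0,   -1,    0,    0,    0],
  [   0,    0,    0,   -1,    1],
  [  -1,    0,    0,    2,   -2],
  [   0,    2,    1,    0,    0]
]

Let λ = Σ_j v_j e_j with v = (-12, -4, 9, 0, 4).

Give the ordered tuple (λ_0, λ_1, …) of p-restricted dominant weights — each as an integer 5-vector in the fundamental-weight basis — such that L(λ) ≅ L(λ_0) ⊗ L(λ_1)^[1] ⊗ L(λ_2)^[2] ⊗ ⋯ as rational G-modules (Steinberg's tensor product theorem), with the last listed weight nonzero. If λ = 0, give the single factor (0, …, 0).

Converting to the ω-basis (c_i = row i of M dotted with v = (-12, -4, 9, 0, 4)):
  c_1 = (0)·(-12) + (0)·(-4) + (0)·(9) + (0)·(0) + (1)·(4) = 4
  c_2 = (0)·(-12) + (-1)·(-4) + (0)·(9) + (0)·(0) + (0)·(4) = 4
  c_3 = (0)·(-12) + (0)·(-4) + (0)·(9) + (-1)·(0) + (1)·(4) = 4
  c_4 = (-1)·(-12) + (0)·(-4) + (0)·(9) + (2)·(0) + (-2)·(4) = 4
  c_5 = (0)·(-12) + (2)·(-4) + (1)·(9) + (0)·(0) + (0)·(4) = 1
Expand coordinatewise in base 5:
  c_1 = 4 = 4·5^0
  c_2 = 4 = 4·5^0
  c_3 = 4 = 4·5^0
  c_4 = 4 = 4·5^0
  c_5 = 1 = 1·5^0
p-restricted factor λ_0 = (4, 4, 4, 4, 1)

((4, 4, 4, 4, 1),)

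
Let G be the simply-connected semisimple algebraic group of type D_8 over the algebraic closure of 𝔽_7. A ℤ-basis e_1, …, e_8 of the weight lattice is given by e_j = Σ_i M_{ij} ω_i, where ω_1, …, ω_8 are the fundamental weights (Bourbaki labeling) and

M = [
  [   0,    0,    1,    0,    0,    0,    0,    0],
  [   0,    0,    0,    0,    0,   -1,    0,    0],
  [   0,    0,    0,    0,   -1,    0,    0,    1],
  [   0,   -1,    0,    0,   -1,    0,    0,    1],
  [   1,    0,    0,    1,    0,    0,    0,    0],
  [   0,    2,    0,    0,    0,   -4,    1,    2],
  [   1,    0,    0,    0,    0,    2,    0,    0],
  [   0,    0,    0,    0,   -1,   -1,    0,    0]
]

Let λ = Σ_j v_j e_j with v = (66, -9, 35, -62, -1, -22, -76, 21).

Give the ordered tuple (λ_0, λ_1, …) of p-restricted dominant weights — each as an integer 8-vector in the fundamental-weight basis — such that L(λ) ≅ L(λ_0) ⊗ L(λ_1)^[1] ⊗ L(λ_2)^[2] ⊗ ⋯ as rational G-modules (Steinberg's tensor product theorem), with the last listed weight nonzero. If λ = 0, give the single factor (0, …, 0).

In the fundamental-weight basis, λ has coordinates c = M·v (v = (66, -9, 35, -62, -1, -22, -76, 21)):
  c_1 = 0·66 + (0)·(-9) + 1·35 + (0)·(-62) + (0)·(-1) + (0)·(-22) + (0)·(-76) + 0·21 = 35
  c_2 = 0·66 + (0)·(-9) + 0·35 + (0)·(-62) + (0)·(-1) + (-1)·(-22) + (0)·(-76) + 0·21 = 22
  c_3 = 0·66 + (0)·(-9) + 0·35 + (0)·(-62) + (-1)·(-1) + (0)·(-22) + (0)·(-76) + 1·21 = 22
  c_4 = 0·66 + (-1)·(-9) + 0·35 + (0)·(-62) + (-1)·(-1) + (0)·(-22) + (0)·(-76) + 1·21 = 31
  c_5 = 1·66 + (0)·(-9) + 0·35 + (1)·(-62) + (0)·(-1) + (0)·(-22) + (0)·(-76) + 0·21 = 4
  c_6 = 0·66 + (2)·(-9) + 0·35 + (0)·(-62) + (0)·(-1) + (-4)·(-22) + (1)·(-76) + 2·21 = 36
  c_7 = 1·66 + (0)·(-9) + 0·35 + (0)·(-62) + (0)·(-1) + (2)·(-22) + (0)·(-76) + 0·21 = 22
  c_8 = 0·66 + (0)·(-9) + 0·35 + (0)·(-62) + (-1)·(-1) + (-1)·(-22) + (0)·(-76) + 0·21 = 23
Expand coordinatewise in base 7:
  c_1 = 35 = 0·7^0 + 5·7^1
  c_2 = 22 = 1·7^0 + 3·7^1
  c_3 = 22 = 1·7^0 + 3·7^1
  c_4 = 31 = 3·7^0 + 4·7^1
  c_5 = 4 = 4·7^0
  c_6 = 36 = 1·7^0 + 5·7^1
  c_7 = 22 = 1·7^0 + 3·7^1
  c_8 = 23 = 2·7^0 + 3·7^1
p-restricted factor λ_0 = (0, 1, 1, 3, 4, 1, 1, 2)
p-restricted factor λ_1 = (5, 3, 3, 4, 0, 5, 3, 3)

((0, 1, 1, 3, 4, 1, 1, 2), (5, 3, 3, 4, 0, 5, 3, 3))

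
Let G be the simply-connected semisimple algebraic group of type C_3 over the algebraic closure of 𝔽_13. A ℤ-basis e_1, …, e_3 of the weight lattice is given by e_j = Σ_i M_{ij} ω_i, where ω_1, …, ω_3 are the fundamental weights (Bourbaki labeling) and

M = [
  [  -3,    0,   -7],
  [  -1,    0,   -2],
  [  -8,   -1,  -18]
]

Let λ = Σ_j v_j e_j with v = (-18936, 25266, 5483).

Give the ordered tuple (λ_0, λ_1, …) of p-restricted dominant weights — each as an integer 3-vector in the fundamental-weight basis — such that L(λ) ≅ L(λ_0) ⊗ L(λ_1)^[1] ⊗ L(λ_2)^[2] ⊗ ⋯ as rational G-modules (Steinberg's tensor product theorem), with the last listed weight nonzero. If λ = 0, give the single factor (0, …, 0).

In the fundamental-weight basis, λ has coordinates c = M·v (v = (-18936, 25266, 5483)):
  c_1 = (-3)·(-18936) + (0)·(25266) + (-7)·(5483) = 18427
  c_2 = (-1)·(-18936) + (0)·(25266) + (-2)·(5483) = 7970
  c_3 = (-8)·(-18936) + (-1)·(25266) + (-18)·(5483) = 27528
Expand coordinatewise in base 13:
  c_1 = 18427 = 6·13^0 + 0·13^1 + 5·13^2 + 8·13^3
  c_2 = 7970 = 1·13^0 + 2·13^1 + 8·13^2 + 3·13^3
  c_3 = 27528 = 7·13^0 + 11·13^1 + 6·13^2 + 12·13^3
λ_0 = (6, 1, 7)
λ_1 = (0, 2, 11)
λ_2 = (5, 8, 6)
λ_3 = (8, 3, 12)

((6, 1, 7), (0, 2, 11), (5, 8, 6), (8, 3, 12))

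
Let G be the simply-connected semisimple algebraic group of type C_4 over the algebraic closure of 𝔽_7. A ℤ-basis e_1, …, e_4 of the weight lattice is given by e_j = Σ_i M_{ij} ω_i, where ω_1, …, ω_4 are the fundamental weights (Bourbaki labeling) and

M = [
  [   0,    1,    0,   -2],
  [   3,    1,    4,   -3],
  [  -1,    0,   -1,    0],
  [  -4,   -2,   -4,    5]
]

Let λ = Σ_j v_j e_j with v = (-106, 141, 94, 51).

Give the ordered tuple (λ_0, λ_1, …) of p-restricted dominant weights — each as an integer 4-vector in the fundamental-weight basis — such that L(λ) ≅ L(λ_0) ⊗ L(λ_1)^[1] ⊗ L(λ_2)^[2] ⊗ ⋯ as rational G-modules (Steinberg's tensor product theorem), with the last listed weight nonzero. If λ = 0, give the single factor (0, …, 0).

Change of basis e → ω: c = M·v where v = (-106, 141, 94, 51):
  c_1 = (0)·(-106) + (1)·(141) + (0)·(94) + (-2)·(51) = 39
  c_2 = (3)·(-106) + (1)·(141) + (4)·(94) + (-3)·(51) = 46
  c_3 = (-1)·(-106) + (0)·(141) + (-1)·(94) + (0)·(51) = 12
  c_4 = (-4)·(-106) + (-2)·(141) + (-4)·(94) + (5)·(51) = 21
p = 7; digits c_i = Σ_j d_{ij}·7^j, 0 ≤ d_{ij} < 7:
  c_1 = 39 = 4·7^0 + 5·7^1
  c_2 = 46 = 4·7^0 + 6·7^1
  c_3 = 12 = 5·7^0 + 1·7^1
  c_4 = 21 = 0·7^0 + 3·7^1
Factor λ_0 = (4, 4, 5, 0)
Factor λ_1 = (5, 6, 1, 3)

((4, 4, 5, 0), (5, 6, 1, 3))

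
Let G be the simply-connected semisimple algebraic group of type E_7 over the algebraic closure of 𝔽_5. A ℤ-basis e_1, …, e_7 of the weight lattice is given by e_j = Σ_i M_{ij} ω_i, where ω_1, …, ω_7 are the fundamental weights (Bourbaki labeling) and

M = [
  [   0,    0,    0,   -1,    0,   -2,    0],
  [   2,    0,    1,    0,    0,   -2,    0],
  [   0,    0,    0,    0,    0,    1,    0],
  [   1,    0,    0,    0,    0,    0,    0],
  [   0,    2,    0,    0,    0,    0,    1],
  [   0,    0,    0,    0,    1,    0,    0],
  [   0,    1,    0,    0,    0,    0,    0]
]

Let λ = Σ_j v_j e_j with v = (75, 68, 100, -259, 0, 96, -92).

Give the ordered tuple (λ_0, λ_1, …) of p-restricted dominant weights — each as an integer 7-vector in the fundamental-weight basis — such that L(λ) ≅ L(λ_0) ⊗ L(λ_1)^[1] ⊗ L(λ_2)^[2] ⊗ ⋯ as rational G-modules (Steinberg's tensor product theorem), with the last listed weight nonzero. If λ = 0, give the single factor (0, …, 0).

((2, 3, 1, 0, 4, 0, 3), (3, 1, 4, 0, 3, 0, 3), (2, 2, 3, 3, 1, 0, 2))

Converting to the ω-basis (c_i = row i of M dotted with v = (75, 68, 100, -259, 0, 96, -92)):
  c_1 = 0·75 + 0·68 + 0·100 + (-1)·(-259) + 0·0 + (-2)·(96) + (0)·(-92) = 67
  c_2 = 2·75 + 0·68 + 1·100 + (0)·(-259) + 0·0 + (-2)·(96) + (0)·(-92) = 58
  c_3 = 0·75 + 0·68 + 0·100 + (0)·(-259) + 0·0 + 1·96 + (0)·(-92) = 96
  c_4 = 1·75 + 0·68 + 0·100 + (0)·(-259) + 0·0 + 0·96 + (0)·(-92) = 75
  c_5 = 0·75 + 2·68 + 0·100 + (0)·(-259) + 0·0 + 0·96 + (1)·(-92) = 44
  c_6 = 0·75 + 0·68 + 0·100 + (0)·(-259) + 1·0 + 0·96 + (0)·(-92) = 0
  c_7 = 0·75 + 1·68 + 0·100 + (0)·(-259) + 0·0 + 0·96 + (0)·(-92) = 68
Writing each c_i in base p = 5:
  c_1 = 67 = 2·5^0 + 3·5^1 + 2·5^2
  c_2 = 58 = 3·5^0 + 1·5^1 + 2·5^2
  c_3 = 96 = 1·5^0 + 4·5^1 + 3·5^2
  c_4 = 75 = 0·5^0 + 0·5^1 + 3·5^2
  c_5 = 44 = 4·5^0 + 3·5^1 + 1·5^2
  c_6 = 0
  c_7 = 68 = 3·5^0 + 3·5^1 + 2·5^2
λ_0 = (2, 3, 1, 0, 4, 0, 3)
λ_1 = (3, 1, 4, 0, 3, 0, 3)
λ_2 = (2, 2, 3, 3, 1, 0, 2)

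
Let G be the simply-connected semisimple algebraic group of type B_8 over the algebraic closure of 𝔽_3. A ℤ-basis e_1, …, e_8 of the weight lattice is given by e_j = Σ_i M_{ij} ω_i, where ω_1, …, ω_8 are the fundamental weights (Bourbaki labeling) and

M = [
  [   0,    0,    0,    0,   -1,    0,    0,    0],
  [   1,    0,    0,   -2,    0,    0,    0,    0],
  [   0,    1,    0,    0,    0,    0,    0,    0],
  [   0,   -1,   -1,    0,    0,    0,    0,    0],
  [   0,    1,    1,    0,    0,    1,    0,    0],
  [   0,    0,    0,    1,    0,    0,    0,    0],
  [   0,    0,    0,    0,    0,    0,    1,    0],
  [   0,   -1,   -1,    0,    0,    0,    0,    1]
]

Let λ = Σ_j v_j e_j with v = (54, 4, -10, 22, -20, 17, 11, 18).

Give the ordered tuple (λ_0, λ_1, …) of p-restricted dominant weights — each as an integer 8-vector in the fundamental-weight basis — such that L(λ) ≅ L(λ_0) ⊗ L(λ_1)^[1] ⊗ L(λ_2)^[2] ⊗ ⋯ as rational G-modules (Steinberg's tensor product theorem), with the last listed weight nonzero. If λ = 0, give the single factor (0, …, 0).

((2, 1, 1, 0, 2, 1, 2, 0), (0, 0, 1, 2, 0, 1, 0, 2), (2, 1, 0, 0, 1, 2, 1, 2))

ω-coordinates c = M·v, v = (54, 4, -10, 22, -20, 17, 11, 18):
  c_1 = 0·54 + 0·4 + (0)·(-10) + 0·22 + (-1)·(-20) + 0·17 + 0·11 + 0·18 = 20
  c_2 = 1·54 + 0·4 + (0)·(-10) + (-2)·(22) + (0)·(-20) + 0·17 + 0·11 + 0·18 = 10
  c_3 = 0·54 + 1·4 + (0)·(-10) + 0·22 + (0)·(-20) + 0·17 + 0·11 + 0·18 = 4
  c_4 = 0·54 + (-1)·(4) + (-1)·(-10) + 0·22 + (0)·(-20) + 0·17 + 0·11 + 0·18 = 6
  c_5 = 0·54 + 1·4 + (1)·(-10) + 0·22 + (0)·(-20) + 1·17 + 0·11 + 0·18 = 11
  c_6 = 0·54 + 0·4 + (0)·(-10) + 1·22 + (0)·(-20) + 0·17 + 0·11 + 0·18 = 22
  c_7 = 0·54 + 0·4 + (0)·(-10) + 0·22 + (0)·(-20) + 0·17 + 1·11 + 0·18 = 11
  c_8 = 0·54 + (-1)·(4) + (-1)·(-10) + 0·22 + (0)·(-20) + 0·17 + 0·11 + 1·18 = 24
Expand coordinatewise in base 3:
  c_1 = 20 = 2·3^0 + 0·3^1 + 2·3^2
  c_2 = 10 = 1·3^0 + 0·3^1 + 1·3^2
  c_3 = 4 = 1·3^0 + 1·3^1
  c_4 = 6 = 0·3^0 + 2·3^1
  c_5 = 11 = 2·3^0 + 0·3^1 + 1·3^2
  c_6 = 22 = 1·3^0 + 1·3^1 + 2·3^2
  c_7 = 11 = 2·3^0 + 0·3^1 + 1·3^2
  c_8 = 24 = 0·3^0 + 2·3^1 + 2·3^2
λ_0 = (2, 1, 1, 0, 2, 1, 2, 0)
λ_1 = (0, 0, 1, 2, 0, 1, 0, 2)
λ_2 = (2, 1, 0, 0, 1, 2, 1, 2)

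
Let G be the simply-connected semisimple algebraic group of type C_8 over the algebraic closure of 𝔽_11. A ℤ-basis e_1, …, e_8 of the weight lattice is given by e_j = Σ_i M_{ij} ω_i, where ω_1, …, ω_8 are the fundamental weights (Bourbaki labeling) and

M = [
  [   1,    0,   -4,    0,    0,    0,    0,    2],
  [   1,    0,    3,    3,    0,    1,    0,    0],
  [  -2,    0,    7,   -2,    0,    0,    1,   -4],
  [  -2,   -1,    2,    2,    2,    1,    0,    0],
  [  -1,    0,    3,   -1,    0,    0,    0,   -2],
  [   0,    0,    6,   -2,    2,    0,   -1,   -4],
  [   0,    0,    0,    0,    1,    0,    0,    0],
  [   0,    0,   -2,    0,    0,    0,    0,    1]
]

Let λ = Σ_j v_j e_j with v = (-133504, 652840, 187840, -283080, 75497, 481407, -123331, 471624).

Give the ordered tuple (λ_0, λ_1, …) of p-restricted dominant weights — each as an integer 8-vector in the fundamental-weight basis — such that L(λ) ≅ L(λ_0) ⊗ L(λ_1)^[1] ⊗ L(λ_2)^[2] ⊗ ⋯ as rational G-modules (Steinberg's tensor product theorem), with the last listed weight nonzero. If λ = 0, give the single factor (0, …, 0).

Change of basis e → ω: c = M·v where v = (-133504, 652840, 187840, -283080, 75497, 481407, -123331, 471624):
  c_1 = (1)·(-133504) + (0)·(652840) + (-4)·(187840) + (0)·(-283080) + (0)·(75497) + (0)·(481407) + (0)·(-123331) + (2)·(471624) = 58384
  c_2 = (1)·(-133504) + (0)·(652840) + (3)·(187840) + (3)·(-283080) + (0)·(75497) + (1)·(481407) + (0)·(-123331) + (0)·(471624) = 62183
  c_3 = (-2)·(-133504) + (0)·(652840) + (7)·(187840) + (-2)·(-283080) + (0)·(75497) + (0)·(481407) + (1)·(-123331) + (-4)·(471624) = 138221
  c_4 = (-2)·(-133504) + (-1)·(652840) + (2)·(187840) + (2)·(-283080) + (2)·(75497) + (1)·(481407) + (0)·(-123331) + (0)·(471624) = 56089
  c_5 = (-1)·(-133504) + (0)·(652840) + (3)·(187840) + (-1)·(-283080) + (0)·(75497) + (0)·(481407) + (0)·(-123331) + (-2)·(471624) = 36856
  c_6 = (0)·(-133504) + (0)·(652840) + (6)·(187840) + (-2)·(-283080) + (2)·(75497) + (0)·(481407) + (-1)·(-123331) + (-4)·(471624) = 81029
  c_7 = (0)·(-133504) + (0)·(652840) + (0)·(187840) + (0)·(-283080) + (1)·(75497) + (0)·(481407) + (0)·(-123331) + (0)·(471624) = 75497
  c_8 = (0)·(-133504) + (0)·(652840) + (-2)·(187840) + (0)·(-283080) + (0)·(75497) + (0)·(481407) + (0)·(-123331) + (1)·(471624) = 95944
Base-11 expansion of each c_i:
  c_1 = 58384 = 7·11^0 + 5·11^1 + 9·11^2 + 10·11^3 + 3·11^4
  c_2 = 62183 = 0·11^0 + 10·11^1 + 7·11^2 + 2·11^3 + 4·11^4
  c_3 = 138221 = 6·11^0 + 3·11^1 + 9·11^2 + 4·11^3 + 9·11^4
  c_4 = 56089 = 0·11^0 + 6·11^1 + 1·11^2 + 9·11^3 + 3·11^4
  c_5 = 36856 = 6·11^0 + 6·11^1 + 7·11^2 + 5·11^3 + 2·11^4
  c_6 = 81029 = 3·11^0 + 7·11^1 + 9·11^2 + 5·11^3 + 5·11^4
  c_7 = 75497 = 4·11^0 + 10·11^1 + 7·11^2 + 1·11^3 + 5·11^4
  c_8 = 95944 = 2·11^0 + 10·11^1 + 0·11^2 + 6·11^3 + 6·11^4
λ_0 = (7, 0, 6, 0, 6, 3, 4, 2)
λ_1 = (5, 10, 3, 6, 6, 7, 10, 10)
λ_2 = (9, 7, 9, 1, 7, 9, 7, 0)
λ_3 = (10, 2, 4, 9, 5, 5, 1, 6)
λ_4 = (3, 4, 9, 3, 2, 5, 5, 6)

((7, 0, 6, 0, 6, 3, 4, 2), (5, 10, 3, 6, 6, 7, 10, 10), (9, 7, 9, 1, 7, 9, 7, 0), (10, 2, 4, 9, 5, 5, 1, 6), (3, 4, 9, 3, 2, 5, 5, 6))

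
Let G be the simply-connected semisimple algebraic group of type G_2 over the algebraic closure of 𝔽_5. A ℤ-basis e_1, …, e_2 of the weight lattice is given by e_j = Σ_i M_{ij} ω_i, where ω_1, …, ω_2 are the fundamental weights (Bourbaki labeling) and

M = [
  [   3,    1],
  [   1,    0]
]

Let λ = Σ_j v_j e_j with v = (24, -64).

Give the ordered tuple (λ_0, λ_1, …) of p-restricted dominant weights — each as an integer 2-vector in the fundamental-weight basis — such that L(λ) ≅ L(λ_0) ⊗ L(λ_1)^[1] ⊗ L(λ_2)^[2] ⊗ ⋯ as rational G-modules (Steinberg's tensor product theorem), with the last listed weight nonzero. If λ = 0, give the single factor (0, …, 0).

((3, 4), (1, 4))

Compute c_i = Σ_j M_{ij} v_j with v = (24, -64):
  c_1 = 3*24 + 1*-64 = 8
  c_2 = 1*24 + 0*-64 = 24
Base-5 expansion of each c_i:
  c_1 = 8 = 3·5^0 + 1·5^1
  c_2 = 24 = 4·5^0 + 4·5^1
λ_0 = (3, 4)
λ_1 = (1, 4)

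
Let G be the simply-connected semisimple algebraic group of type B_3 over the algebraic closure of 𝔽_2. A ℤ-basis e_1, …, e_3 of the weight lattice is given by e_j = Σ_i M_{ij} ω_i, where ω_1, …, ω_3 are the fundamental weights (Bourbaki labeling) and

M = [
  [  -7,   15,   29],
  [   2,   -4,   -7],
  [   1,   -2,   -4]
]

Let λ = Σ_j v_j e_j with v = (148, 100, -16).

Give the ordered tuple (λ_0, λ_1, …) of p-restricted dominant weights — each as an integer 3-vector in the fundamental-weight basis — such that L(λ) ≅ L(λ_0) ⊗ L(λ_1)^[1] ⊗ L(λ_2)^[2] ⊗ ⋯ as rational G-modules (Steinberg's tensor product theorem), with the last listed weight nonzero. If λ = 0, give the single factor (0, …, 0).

((0, 0, 0), (0, 0, 0), (0, 0, 1), (0, 1, 1))

ω-coordinates c = M·v, v = (148, 100, -16):
  c_1 = -7*148 + 15*100 + 29*-16 = 0
  c_2 = 2*148 + -4*100 + -7*-16 = 8
  c_3 = 1*148 + -2*100 + -4*-16 = 12
Expand coordinatewise in base 2:
  c_1 = 0
  c_2 = 8 = 0·2^0 + 0·2^1 + 0·2^2 + 1·2^3
  c_3 = 12 = 0·2^0 + 0·2^1 + 1·2^2 + 1·2^3
λ_0 = (0, 0, 0)
λ_1 = (0, 0, 0)
λ_2 = (0, 0, 1)
λ_3 = (0, 1, 1)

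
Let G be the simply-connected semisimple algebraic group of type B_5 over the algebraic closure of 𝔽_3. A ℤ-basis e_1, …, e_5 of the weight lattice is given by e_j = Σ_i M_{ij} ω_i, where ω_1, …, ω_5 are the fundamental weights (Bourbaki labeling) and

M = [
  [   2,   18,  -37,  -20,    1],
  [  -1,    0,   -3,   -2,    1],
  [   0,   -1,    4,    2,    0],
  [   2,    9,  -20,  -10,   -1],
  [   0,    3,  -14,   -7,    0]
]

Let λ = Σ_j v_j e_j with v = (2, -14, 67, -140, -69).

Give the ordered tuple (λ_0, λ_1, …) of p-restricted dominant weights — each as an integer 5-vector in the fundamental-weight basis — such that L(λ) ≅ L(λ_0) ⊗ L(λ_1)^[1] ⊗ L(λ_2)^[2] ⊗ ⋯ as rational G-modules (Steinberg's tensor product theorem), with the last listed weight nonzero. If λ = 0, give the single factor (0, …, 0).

ω-coordinates c = M·v, v = (2, -14, 67, -140, -69):
  c_1 = 2*2 + 18*-14 + -37*67 + -20*-140 + 1*-69 = 4
  c_2 = -1*2 + 0*-14 + -3*67 + -2*-140 + 1*-69 = 8
  c_3 = 0*2 + -1*-14 + 4*67 + 2*-140 + 0*-69 = 2
  c_4 = 2*2 + 9*-14 + -20*67 + -10*-140 + -1*-69 = 7
  c_5 = 0*2 + 3*-14 + -14*67 + -7*-140 + 0*-69 = 0
Expand coordinatewise in base 3:
  c_1 = 4 = 1·3^0 + 1·3^1
  c_2 = 8 = 2·3^0 + 2·3^1
  c_3 = 2 = 2·3^0
  c_4 = 7 = 1·3^0 + 2·3^1
  c_5 = 0
p-restricted factor λ_0 = (1, 2, 2, 1, 0)
p-restricted factor λ_1 = (1, 2, 0, 2, 0)

((1, 2, 2, 1, 0), (1, 2, 0, 2, 0))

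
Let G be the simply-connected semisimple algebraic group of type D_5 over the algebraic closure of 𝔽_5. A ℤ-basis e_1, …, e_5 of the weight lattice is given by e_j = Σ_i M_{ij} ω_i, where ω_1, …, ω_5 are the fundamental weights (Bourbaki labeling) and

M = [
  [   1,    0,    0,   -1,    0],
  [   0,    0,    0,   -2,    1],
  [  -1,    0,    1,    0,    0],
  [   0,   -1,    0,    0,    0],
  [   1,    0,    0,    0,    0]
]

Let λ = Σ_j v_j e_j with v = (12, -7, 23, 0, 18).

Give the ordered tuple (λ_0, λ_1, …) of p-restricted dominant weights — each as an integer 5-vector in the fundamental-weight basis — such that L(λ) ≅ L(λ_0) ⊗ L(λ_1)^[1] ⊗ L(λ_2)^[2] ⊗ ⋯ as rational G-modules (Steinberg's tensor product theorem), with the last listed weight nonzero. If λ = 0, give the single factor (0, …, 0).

((2, 3, 1, 2, 2), (2, 3, 2, 1, 2))

Compute c_i = Σ_j M_{ij} v_j with v = (12, -7, 23, 0, 18):
  c_1 = (1)·(12) + (0)·(-7) + (0)·(23) + (-1)·(0) + (0)·(18) = 12
  c_2 = (0)·(12) + (0)·(-7) + (0)·(23) + (-2)·(0) + (1)·(18) = 18
  c_3 = (-1)·(12) + (0)·(-7) + (1)·(23) + (0)·(0) + (0)·(18) = 11
  c_4 = (0)·(12) + (-1)·(-7) + (0)·(23) + (0)·(0) + (0)·(18) = 7
  c_5 = (1)·(12) + (0)·(-7) + (0)·(23) + (0)·(0) + (0)·(18) = 12
p = 5; digits c_i = Σ_j d_{ij}·5^j, 0 ≤ d_{ij} < 5:
  c_1 = 12 = 2·5^0 + 2·5^1
  c_2 = 18 = 3·5^0 + 3·5^1
  c_3 = 11 = 1·5^0 + 2·5^1
  c_4 = 7 = 2·5^0 + 1·5^1
  c_5 = 12 = 2·5^0 + 2·5^1
p-restricted factor λ_0 = (2, 3, 1, 2, 2)
p-restricted factor λ_1 = (2, 3, 2, 1, 2)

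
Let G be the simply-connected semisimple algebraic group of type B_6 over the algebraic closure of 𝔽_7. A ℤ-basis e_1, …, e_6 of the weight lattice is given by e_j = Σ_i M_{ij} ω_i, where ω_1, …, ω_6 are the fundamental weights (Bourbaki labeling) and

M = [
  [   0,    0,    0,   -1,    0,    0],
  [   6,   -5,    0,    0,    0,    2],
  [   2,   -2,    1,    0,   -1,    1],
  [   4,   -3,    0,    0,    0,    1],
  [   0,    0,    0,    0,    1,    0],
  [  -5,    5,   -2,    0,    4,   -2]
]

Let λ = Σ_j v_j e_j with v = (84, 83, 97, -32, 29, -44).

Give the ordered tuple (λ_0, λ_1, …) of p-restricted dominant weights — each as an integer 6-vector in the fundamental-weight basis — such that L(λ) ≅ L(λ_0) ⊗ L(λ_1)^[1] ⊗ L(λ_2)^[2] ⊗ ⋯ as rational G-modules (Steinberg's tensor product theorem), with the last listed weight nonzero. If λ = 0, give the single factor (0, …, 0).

((4, 1, 5, 1, 1, 5), (4, 0, 3, 6, 4, 0))

Converting to the ω-basis (c_i = row i of M dotted with v = (84, 83, 97, -32, 29, -44)):
  c_1 = (0)·(84) + (0)·(83) + (0)·(97) + (-1)·(-32) + (0)·(29) + (0)·(-44) = 32
  c_2 = (6)·(84) + (-5)·(83) + (0)·(97) + (0)·(-32) + (0)·(29) + (2)·(-44) = 1
  c_3 = (2)·(84) + (-2)·(83) + (1)·(97) + (0)·(-32) + (-1)·(29) + (1)·(-44) = 26
  c_4 = (4)·(84) + (-3)·(83) + (0)·(97) + (0)·(-32) + (0)·(29) + (1)·(-44) = 43
  c_5 = (0)·(84) + (0)·(83) + (0)·(97) + (0)·(-32) + (1)·(29) + (0)·(-44) = 29
  c_6 = (-5)·(84) + (5)·(83) + (-2)·(97) + (0)·(-32) + (4)·(29) + (-2)·(-44) = 5
p = 7; digits c_i = Σ_j d_{ij}·7^j, 0 ≤ d_{ij} < 7:
  c_1 = 32 = 4·7^0 + 4·7^1
  c_2 = 1 = 1·7^0
  c_3 = 26 = 5·7^0 + 3·7^1
  c_4 = 43 = 1·7^0 + 6·7^1
  c_5 = 29 = 1·7^0 + 4·7^1
  c_6 = 5 = 5·7^0
λ_0 = (4, 1, 5, 1, 1, 5)
λ_1 = (4, 0, 3, 6, 4, 0)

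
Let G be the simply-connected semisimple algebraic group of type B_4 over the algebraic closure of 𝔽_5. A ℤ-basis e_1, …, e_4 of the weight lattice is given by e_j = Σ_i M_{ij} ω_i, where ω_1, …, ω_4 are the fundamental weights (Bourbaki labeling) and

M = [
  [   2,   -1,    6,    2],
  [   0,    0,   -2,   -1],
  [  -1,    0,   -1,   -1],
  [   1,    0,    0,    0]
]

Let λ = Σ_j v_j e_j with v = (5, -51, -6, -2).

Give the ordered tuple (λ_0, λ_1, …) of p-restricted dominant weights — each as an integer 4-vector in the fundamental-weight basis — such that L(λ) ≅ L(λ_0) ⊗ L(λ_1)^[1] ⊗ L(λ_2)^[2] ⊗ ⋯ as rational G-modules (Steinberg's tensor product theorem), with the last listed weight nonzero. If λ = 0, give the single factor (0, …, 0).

((1, 4, 3, 0), (4, 2, 0, 1))

Change of basis e → ω: c = M·v where v = (5, -51, -6, -2):
  c_1 = (2)·(5) + (-1)·(-51) + (6)·(-6) + (2)·(-2) = 21
  c_2 = (0)·(5) + (0)·(-51) + (-2)·(-6) + (-1)·(-2) = 14
  c_3 = (-1)·(5) + (0)·(-51) + (-1)·(-6) + (-1)·(-2) = 3
  c_4 = (1)·(5) + (0)·(-51) + (0)·(-6) + (0)·(-2) = 5
Writing each c_i in base p = 5:
  c_1 = 21 = 1·5^0 + 4·5^1
  c_2 = 14 = 4·5^0 + 2·5^1
  c_3 = 3 = 3·5^0
  c_4 = 5 = 0·5^0 + 1·5^1
Factor λ_0 = (1, 4, 3, 0)
Factor λ_1 = (4, 2, 0, 1)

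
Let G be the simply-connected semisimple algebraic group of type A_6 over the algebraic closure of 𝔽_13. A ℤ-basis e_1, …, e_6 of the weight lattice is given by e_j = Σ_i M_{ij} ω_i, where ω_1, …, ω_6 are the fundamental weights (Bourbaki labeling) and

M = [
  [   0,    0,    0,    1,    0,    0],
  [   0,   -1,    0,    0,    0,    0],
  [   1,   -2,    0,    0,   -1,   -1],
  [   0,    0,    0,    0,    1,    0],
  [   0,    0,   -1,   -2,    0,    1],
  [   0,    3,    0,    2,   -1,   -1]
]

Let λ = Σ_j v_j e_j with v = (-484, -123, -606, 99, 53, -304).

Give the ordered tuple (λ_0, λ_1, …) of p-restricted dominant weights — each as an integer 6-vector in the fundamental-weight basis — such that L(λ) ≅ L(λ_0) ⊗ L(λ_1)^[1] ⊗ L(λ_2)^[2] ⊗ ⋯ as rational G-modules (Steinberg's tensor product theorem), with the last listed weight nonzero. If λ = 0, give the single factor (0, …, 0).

Compute c_i = Σ_j M_{ij} v_j with v = (-484, -123, -606, 99, 53, -304):
  c_1 = (0)·(-484) + (0)·(-123) + (0)·(-606) + 1·99 + 0·53 + (0)·(-304) = 99
  c_2 = (0)·(-484) + (-1)·(-123) + (0)·(-606) + 0·99 + 0·53 + (0)·(-304) = 123
  c_3 = (1)·(-484) + (-2)·(-123) + (0)·(-606) + 0·99 + (-1)·(53) + (-1)·(-304) = 13
  c_4 = (0)·(-484) + (0)·(-123) + (0)·(-606) + 0·99 + 1·53 + (0)·(-304) = 53
  c_5 = (0)·(-484) + (0)·(-123) + (-1)·(-606) + (-2)·(99) + 0·53 + (1)·(-304) = 104
  c_6 = (0)·(-484) + (3)·(-123) + (0)·(-606) + 2·99 + (-1)·(53) + (-1)·(-304) = 80
Writing each c_i in base p = 13:
  c_1 = 99 = 8·13^0 + 7·13^1
  c_2 = 123 = 6·13^0 + 9·13^1
  c_3 = 13 = 0·13^0 + 1·13^1
  c_4 = 53 = 1·13^0 + 4·13^1
  c_5 = 104 = 0·13^0 + 8·13^1
  c_6 = 80 = 2·13^0 + 6·13^1
Factor λ_0 = (8, 6, 0, 1, 0, 2)
Factor λ_1 = (7, 9, 1, 4, 8, 6)

((8, 6, 0, 1, 0, 2), (7, 9, 1, 4, 8, 6))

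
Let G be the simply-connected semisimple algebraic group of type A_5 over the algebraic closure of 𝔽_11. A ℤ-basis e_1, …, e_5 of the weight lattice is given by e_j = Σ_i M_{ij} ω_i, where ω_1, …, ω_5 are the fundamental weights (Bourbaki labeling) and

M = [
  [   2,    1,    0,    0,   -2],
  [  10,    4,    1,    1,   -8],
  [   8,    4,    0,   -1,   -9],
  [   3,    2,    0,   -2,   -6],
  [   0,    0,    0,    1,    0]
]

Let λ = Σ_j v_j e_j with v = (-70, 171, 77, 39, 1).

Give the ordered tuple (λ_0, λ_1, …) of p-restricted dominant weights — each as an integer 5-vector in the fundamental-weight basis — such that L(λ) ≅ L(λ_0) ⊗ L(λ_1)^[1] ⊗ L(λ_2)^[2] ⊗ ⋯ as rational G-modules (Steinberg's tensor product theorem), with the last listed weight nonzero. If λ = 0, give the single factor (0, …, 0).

((7, 4, 10, 4, 6), (2, 8, 6, 4, 3))

Compute c_i = Σ_j M_{ij} v_j with v = (-70, 171, 77, 39, 1):
  c_1 = 2*-70 + 1*171 + 0*77 + 0*39 + -2*1 = 29
  c_2 = 10*-70 + 4*171 + 1*77 + 1*39 + -8*1 = 92
  c_3 = 8*-70 + 4*171 + 0*77 + -1*39 + -9*1 = 76
  c_4 = 3*-70 + 2*171 + 0*77 + -2*39 + -6*1 = 48
  c_5 = 0*-70 + 0*171 + 0*77 + 1*39 + 0*1 = 39
Writing each c_i in base p = 11:
  c_1 = 29 = 7·11^0 + 2·11^1
  c_2 = 92 = 4·11^0 + 8·11^1
  c_3 = 76 = 10·11^0 + 6·11^1
  c_4 = 48 = 4·11^0 + 4·11^1
  c_5 = 39 = 6·11^0 + 3·11^1
Factor λ_0 = (7, 4, 10, 4, 6)
Factor λ_1 = (2, 8, 6, 4, 3)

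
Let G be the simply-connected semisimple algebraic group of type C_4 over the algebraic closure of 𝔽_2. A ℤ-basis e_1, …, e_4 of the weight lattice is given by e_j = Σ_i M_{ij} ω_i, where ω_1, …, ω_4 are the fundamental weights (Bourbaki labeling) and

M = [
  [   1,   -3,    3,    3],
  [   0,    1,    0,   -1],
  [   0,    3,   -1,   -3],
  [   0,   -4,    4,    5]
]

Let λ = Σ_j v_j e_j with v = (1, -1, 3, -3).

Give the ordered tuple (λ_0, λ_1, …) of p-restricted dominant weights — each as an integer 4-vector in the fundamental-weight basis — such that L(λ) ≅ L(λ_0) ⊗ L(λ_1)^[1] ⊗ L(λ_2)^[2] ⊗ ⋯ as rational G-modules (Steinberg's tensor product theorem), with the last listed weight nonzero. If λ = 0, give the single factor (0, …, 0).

((0, 0, 1, 1), (0, 1, 1, 0), (1, 0, 0, 0))

ω-coordinates c = M·v, v = (1, -1, 3, -3):
  c_1 = 1*1 + -3*-1 + 3*3 + 3*-3 = 4
  c_2 = 0*1 + 1*-1 + 0*3 + -1*-3 = 2
  c_3 = 0*1 + 3*-1 + -1*3 + -3*-3 = 3
  c_4 = 0*1 + -4*-1 + 4*3 + 5*-3 = 1
p = 2; digits c_i = Σ_j d_{ij}·2^j, 0 ≤ d_{ij} < 2:
  c_1 = 4 = 0·2^0 + 0·2^1 + 1·2^2
  c_2 = 2 = 0·2^0 + 1·2^1
  c_3 = 3 = 1·2^0 + 1·2^1
  c_4 = 1 = 1·2^0
Factor λ_0 = (0, 0, 1, 1)
Factor λ_1 = (0, 1, 1, 0)
Factor λ_2 = (1, 0, 0, 0)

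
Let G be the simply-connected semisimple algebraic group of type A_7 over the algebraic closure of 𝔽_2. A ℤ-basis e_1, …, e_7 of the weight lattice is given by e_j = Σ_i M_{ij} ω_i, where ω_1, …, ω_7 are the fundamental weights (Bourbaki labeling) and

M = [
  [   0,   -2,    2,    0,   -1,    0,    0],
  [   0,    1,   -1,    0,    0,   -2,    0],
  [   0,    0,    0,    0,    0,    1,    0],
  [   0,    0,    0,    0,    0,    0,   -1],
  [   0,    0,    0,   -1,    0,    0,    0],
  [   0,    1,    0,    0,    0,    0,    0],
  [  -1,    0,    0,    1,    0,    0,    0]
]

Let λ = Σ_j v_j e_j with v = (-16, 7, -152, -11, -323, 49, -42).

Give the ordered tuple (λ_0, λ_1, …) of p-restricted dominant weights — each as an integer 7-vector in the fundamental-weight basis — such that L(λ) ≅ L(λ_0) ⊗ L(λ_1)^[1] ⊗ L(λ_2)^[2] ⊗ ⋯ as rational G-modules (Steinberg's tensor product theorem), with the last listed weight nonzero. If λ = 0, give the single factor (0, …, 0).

ω-coordinates c = M·v, v = (-16, 7, -152, -11, -323, 49, -42):
  c_1 = (0)·(-16) + (-2)·(7) + (2)·(-152) + (0)·(-11) + (-1)·(-323) + 0·49 + (0)·(-42) = 5
  c_2 = (0)·(-16) + 1·7 + (-1)·(-152) + (0)·(-11) + (0)·(-323) + (-2)·(49) + (0)·(-42) = 61
  c_3 = (0)·(-16) + 0·7 + (0)·(-152) + (0)·(-11) + (0)·(-323) + 1·49 + (0)·(-42) = 49
  c_4 = (0)·(-16) + 0·7 + (0)·(-152) + (0)·(-11) + (0)·(-323) + 0·49 + (-1)·(-42) = 42
  c_5 = (0)·(-16) + 0·7 + (0)·(-152) + (-1)·(-11) + (0)·(-323) + 0·49 + (0)·(-42) = 11
  c_6 = (0)·(-16) + 1·7 + (0)·(-152) + (0)·(-11) + (0)·(-323) + 0·49 + (0)·(-42) = 7
  c_7 = (-1)·(-16) + 0·7 + (0)·(-152) + (1)·(-11) + (0)·(-323) + 0·49 + (0)·(-42) = 5
p = 2; digits c_i = Σ_j d_{ij}·2^j, 0 ≤ d_{ij} < 2:
  c_1 = 5 = 1·2^0 + 0·2^1 + 1·2^2
  c_2 = 61 = 1·2^0 + 0·2^1 + 1·2^2 + 1·2^3 + 1·2^4 + 1·2^5
  c_3 = 49 = 1·2^0 + 0·2^1 + 0·2^2 + 0·2^3 + 1·2^4 + 1·2^5
  c_4 = 42 = 0·2^0 + 1·2^1 + 0·2^2 + 1·2^3 + 0·2^4 + 1·2^5
  c_5 = 11 = 1·2^0 + 1·2^1 + 0·2^2 + 1·2^3
  c_6 = 7 = 1·2^0 + 1·2^1 + 1·2^2
  c_7 = 5 = 1·2^0 + 0·2^1 + 1·2^2
Factor λ_0 = (1, 1, 1, 0, 1, 1, 1)
Factor λ_1 = (0, 0, 0, 1, 1, 1, 0)
Factor λ_2 = (1, 1, 0, 0, 0, 1, 1)
Factor λ_3 = (0, 1, 0, 1, 1, 0, 0)
Factor λ_4 = (0, 1, 1, 0, 0, 0, 0)
Factor λ_5 = (0, 1, 1, 1, 0, 0, 0)

((1, 1, 1, 0, 1, 1, 1), (0, 0, 0, 1, 1, 1, 0), (1, 1, 0, 0, 0, 1, 1), (0, 1, 0, 1, 1, 0, 0), (0, 1, 1, 0, 0, 0, 0), (0, 1, 1, 1, 0, 0, 0))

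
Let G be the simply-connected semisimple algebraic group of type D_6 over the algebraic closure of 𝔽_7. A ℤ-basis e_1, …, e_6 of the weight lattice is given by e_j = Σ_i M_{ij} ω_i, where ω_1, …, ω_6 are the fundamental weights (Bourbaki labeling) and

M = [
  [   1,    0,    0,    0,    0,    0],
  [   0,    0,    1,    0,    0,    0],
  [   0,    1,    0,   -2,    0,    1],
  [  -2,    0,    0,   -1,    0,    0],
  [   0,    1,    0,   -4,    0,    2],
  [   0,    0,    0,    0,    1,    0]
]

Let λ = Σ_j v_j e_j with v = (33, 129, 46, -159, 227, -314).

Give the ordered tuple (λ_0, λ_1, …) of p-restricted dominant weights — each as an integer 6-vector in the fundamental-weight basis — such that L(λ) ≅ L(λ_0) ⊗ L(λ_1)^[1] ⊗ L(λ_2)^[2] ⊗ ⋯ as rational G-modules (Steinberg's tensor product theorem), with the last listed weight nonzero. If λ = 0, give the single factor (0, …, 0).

((5, 4, 0, 2, 4, 3), (4, 6, 5, 6, 5, 4), (0, 0, 2, 1, 2, 4))

Change of basis e → ω: c = M·v where v = (33, 129, 46, -159, 227, -314):
  c_1 = (1)·(33) + (0)·(129) + (0)·(46) + (0)·(-159) + (0)·(227) + (0)·(-314) = 33
  c_2 = (0)·(33) + (0)·(129) + (1)·(46) + (0)·(-159) + (0)·(227) + (0)·(-314) = 46
  c_3 = (0)·(33) + (1)·(129) + (0)·(46) + (-2)·(-159) + (0)·(227) + (1)·(-314) = 133
  c_4 = (-2)·(33) + (0)·(129) + (0)·(46) + (-1)·(-159) + (0)·(227) + (0)·(-314) = 93
  c_5 = (0)·(33) + (1)·(129) + (0)·(46) + (-4)·(-159) + (0)·(227) + (2)·(-314) = 137
  c_6 = (0)·(33) + (0)·(129) + (0)·(46) + (0)·(-159) + (1)·(227) + (0)·(-314) = 227
Writing each c_i in base p = 7:
  c_1 = 33 = 5·7^0 + 4·7^1
  c_2 = 46 = 4·7^0 + 6·7^1
  c_3 = 133 = 0·7^0 + 5·7^1 + 2·7^2
  c_4 = 93 = 2·7^0 + 6·7^1 + 1·7^2
  c_5 = 137 = 4·7^0 + 5·7^1 + 2·7^2
  c_6 = 227 = 3·7^0 + 4·7^1 + 4·7^2
Factor λ_0 = (5, 4, 0, 2, 4, 3)
Factor λ_1 = (4, 6, 5, 6, 5, 4)
Factor λ_2 = (0, 0, 2, 1, 2, 4)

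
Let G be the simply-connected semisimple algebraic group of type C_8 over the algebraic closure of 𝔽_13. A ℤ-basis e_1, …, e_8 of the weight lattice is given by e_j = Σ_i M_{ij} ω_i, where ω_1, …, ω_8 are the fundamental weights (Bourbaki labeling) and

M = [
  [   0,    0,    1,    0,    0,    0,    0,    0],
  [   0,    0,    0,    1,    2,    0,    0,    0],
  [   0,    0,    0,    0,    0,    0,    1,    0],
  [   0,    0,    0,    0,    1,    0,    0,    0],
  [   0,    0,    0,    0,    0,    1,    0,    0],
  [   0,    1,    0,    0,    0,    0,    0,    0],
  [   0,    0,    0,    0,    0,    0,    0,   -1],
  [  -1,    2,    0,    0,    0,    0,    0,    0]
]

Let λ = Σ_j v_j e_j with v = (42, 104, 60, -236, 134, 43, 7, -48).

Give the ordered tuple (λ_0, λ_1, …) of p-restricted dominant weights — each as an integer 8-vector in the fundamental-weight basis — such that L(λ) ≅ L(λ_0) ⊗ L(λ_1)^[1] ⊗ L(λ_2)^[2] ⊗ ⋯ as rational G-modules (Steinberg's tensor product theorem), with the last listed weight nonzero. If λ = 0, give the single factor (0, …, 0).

((8, 6, 7, 4, 4, 0, 9, 10), (4, 2, 0, 10, 3, 8, 3, 12))

Converting to the ω-basis (c_i = row i of M dotted with v = (42, 104, 60, -236, 134, 43, 7, -48)):
  c_1 = 0·42 + 0·104 + 1·60 + (0)·(-236) + 0·134 + 0·43 + 0·7 + (0)·(-48) = 60
  c_2 = 0·42 + 0·104 + 0·60 + (1)·(-236) + 2·134 + 0·43 + 0·7 + (0)·(-48) = 32
  c_3 = 0·42 + 0·104 + 0·60 + (0)·(-236) + 0·134 + 0·43 + 1·7 + (0)·(-48) = 7
  c_4 = 0·42 + 0·104 + 0·60 + (0)·(-236) + 1·134 + 0·43 + 0·7 + (0)·(-48) = 134
  c_5 = 0·42 + 0·104 + 0·60 + (0)·(-236) + 0·134 + 1·43 + 0·7 + (0)·(-48) = 43
  c_6 = 0·42 + 1·104 + 0·60 + (0)·(-236) + 0·134 + 0·43 + 0·7 + (0)·(-48) = 104
  c_7 = 0·42 + 0·104 + 0·60 + (0)·(-236) + 0·134 + 0·43 + 0·7 + (-1)·(-48) = 48
  c_8 = (-1)·(42) + 2·104 + 0·60 + (0)·(-236) + 0·134 + 0·43 + 0·7 + (0)·(-48) = 166
p = 13; digits c_i = Σ_j d_{ij}·13^j, 0 ≤ d_{ij} < 13:
  c_1 = 60 = 8·13^0 + 4·13^1
  c_2 = 32 = 6·13^0 + 2·13^1
  c_3 = 7 = 7·13^0
  c_4 = 134 = 4·13^0 + 10·13^1
  c_5 = 43 = 4·13^0 + 3·13^1
  c_6 = 104 = 0·13^0 + 8·13^1
  c_7 = 48 = 9·13^0 + 3·13^1
  c_8 = 166 = 10·13^0 + 12·13^1
λ_0 = (8, 6, 7, 4, 4, 0, 9, 10)
λ_1 = (4, 2, 0, 10, 3, 8, 3, 12)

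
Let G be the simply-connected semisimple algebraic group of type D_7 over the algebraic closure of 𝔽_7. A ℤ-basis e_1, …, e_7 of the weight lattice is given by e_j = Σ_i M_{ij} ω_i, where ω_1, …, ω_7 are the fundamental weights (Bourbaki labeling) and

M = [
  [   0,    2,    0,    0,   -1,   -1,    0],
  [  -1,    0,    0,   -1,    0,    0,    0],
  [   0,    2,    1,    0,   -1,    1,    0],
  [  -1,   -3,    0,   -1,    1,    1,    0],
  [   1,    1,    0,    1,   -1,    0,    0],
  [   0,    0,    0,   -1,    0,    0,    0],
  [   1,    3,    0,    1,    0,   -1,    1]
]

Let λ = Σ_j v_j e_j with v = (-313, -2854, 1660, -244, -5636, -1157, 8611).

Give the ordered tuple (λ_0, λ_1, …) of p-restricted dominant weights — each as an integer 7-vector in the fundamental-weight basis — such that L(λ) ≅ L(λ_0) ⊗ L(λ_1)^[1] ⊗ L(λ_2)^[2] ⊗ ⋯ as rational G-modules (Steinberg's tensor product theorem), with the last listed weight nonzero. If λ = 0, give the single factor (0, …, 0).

Compute c_i = Σ_j M_{ij} v_j with v = (-313, -2854, 1660, -244, -5636, -1157, 8611):
  c_1 = (0)·(-313) + (2)·(-2854) + 0·1660 + (0)·(-244) + (-1)·(-5636) + (-1)·(-1157) + 0·8611 = 1085
  c_2 = (-1)·(-313) + (0)·(-2854) + 0·1660 + (-1)·(-244) + (0)·(-5636) + (0)·(-1157) + 0·8611 = 557
  c_3 = (0)·(-313) + (2)·(-2854) + 1·1660 + (0)·(-244) + (-1)·(-5636) + (1)·(-1157) + 0·8611 = 431
  c_4 = (-1)·(-313) + (-3)·(-2854) + 0·1660 + (-1)·(-244) + (1)·(-5636) + (1)·(-1157) + 0·8611 = 2326
  c_5 = (1)·(-313) + (1)·(-2854) + 0·1660 + (1)·(-244) + (-1)·(-5636) + (0)·(-1157) + 0·8611 = 2225
  c_6 = (0)·(-313) + (0)·(-2854) + 0·1660 + (-1)·(-244) + (0)·(-5636) + (0)·(-1157) + 0·8611 = 244
  c_7 = (1)·(-313) + (3)·(-2854) + 0·1660 + (1)·(-244) + (0)·(-5636) + (-1)·(-1157) + 1·8611 = 649
Expand coordinatewise in base 7:
  c_1 = 1085 = 0·7^0 + 1·7^1 + 1·7^2 + 3·7^3
  c_2 = 557 = 4·7^0 + 2·7^1 + 4·7^2 + 1·7^3
  c_3 = 431 = 4·7^0 + 5·7^1 + 1·7^2 + 1·7^3
  c_4 = 2326 = 2·7^0 + 3·7^1 + 5·7^2 + 6·7^3
  c_5 = 2225 = 6·7^0 + 2·7^1 + 3·7^2 + 6·7^3
  c_6 = 244 = 6·7^0 + 6·7^1 + 4·7^2
  c_7 = 649 = 5·7^0 + 1·7^1 + 6·7^2 + 1·7^3
Factor λ_0 = (0, 4, 4, 2, 6, 6, 5)
Factor λ_1 = (1, 2, 5, 3, 2, 6, 1)
Factor λ_2 = (1, 4, 1, 5, 3, 4, 6)
Factor λ_3 = (3, 1, 1, 6, 6, 0, 1)

((0, 4, 4, 2, 6, 6, 5), (1, 2, 5, 3, 2, 6, 1), (1, 4, 1, 5, 3, 4, 6), (3, 1, 1, 6, 6, 0, 1))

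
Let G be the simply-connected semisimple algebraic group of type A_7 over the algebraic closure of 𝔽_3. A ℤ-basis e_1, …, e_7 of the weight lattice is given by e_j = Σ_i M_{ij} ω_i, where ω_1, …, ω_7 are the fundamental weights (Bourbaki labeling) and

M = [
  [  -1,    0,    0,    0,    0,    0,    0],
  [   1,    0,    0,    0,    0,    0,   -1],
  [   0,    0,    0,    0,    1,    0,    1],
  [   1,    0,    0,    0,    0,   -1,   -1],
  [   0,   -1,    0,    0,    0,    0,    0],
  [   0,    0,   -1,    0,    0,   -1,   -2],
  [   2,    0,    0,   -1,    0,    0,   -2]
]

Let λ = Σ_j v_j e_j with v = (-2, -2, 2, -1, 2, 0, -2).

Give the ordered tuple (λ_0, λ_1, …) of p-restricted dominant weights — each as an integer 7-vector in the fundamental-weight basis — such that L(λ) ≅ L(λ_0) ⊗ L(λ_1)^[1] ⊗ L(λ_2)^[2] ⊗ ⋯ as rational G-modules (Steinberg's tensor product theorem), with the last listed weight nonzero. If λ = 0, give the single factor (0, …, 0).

In the fundamental-weight basis, λ has coordinates c = M·v (v = (-2, -2, 2, -1, 2, 0, -2)):
  c_1 = -1*-2 + 0*-2 + 0*2 + 0*-1 + 0*2 + 0*0 + 0*-2 = 2
  c_2 = 1*-2 + 0*-2 + 0*2 + 0*-1 + 0*2 + 0*0 + -1*-2 = 0
  c_3 = 0*-2 + 0*-2 + 0*2 + 0*-1 + 1*2 + 0*0 + 1*-2 = 0
  c_4 = 1*-2 + 0*-2 + 0*2 + 0*-1 + 0*2 + -1*0 + -1*-2 = 0
  c_5 = 0*-2 + -1*-2 + 0*2 + 0*-1 + 0*2 + 0*0 + 0*-2 = 2
  c_6 = 0*-2 + 0*-2 + -1*2 + 0*-1 + 0*2 + -1*0 + -2*-2 = 2
  c_7 = 2*-2 + 0*-2 + 0*2 + -1*-1 + 0*2 + 0*0 + -2*-2 = 1
Expand coordinatewise in base 3:
  c_1 = 2 = 2·3^0
  c_2 = 0
  c_3 = 0
  c_4 = 0
  c_5 = 2 = 2·3^0
  c_6 = 2 = 2·3^0
  c_7 = 1 = 1·3^0
λ_0 = (2, 0, 0, 0, 2, 2, 1)

((2, 0, 0, 0, 2, 2, 1),)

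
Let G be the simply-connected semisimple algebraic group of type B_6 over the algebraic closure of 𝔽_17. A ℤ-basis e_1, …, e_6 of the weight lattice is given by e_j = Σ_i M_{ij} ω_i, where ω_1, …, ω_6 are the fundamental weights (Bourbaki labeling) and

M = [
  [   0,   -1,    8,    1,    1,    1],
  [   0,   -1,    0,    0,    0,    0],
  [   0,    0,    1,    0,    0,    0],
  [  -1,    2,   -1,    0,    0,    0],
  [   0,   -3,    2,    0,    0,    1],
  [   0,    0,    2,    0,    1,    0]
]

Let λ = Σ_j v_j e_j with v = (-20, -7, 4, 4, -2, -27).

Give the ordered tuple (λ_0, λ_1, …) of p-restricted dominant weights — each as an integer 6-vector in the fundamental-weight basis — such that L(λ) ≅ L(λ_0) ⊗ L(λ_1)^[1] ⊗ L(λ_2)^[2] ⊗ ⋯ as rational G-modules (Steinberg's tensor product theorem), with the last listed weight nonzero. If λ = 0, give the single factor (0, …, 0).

Converting to the ω-basis (c_i = row i of M dotted with v = (-20, -7, 4, 4, -2, -27)):
  c_1 = (0)·(-20) + (-1)·(-7) + 8·4 + 1·4 + (1)·(-2) + (1)·(-27) = 14
  c_2 = (0)·(-20) + (-1)·(-7) + 0·4 + 0·4 + (0)·(-2) + (0)·(-27) = 7
  c_3 = (0)·(-20) + (0)·(-7) + 1·4 + 0·4 + (0)·(-2) + (0)·(-27) = 4
  c_4 = (-1)·(-20) + (2)·(-7) + (-1)·(4) + 0·4 + (0)·(-2) + (0)·(-27) = 2
  c_5 = (0)·(-20) + (-3)·(-7) + 2·4 + 0·4 + (0)·(-2) + (1)·(-27) = 2
  c_6 = (0)·(-20) + (0)·(-7) + 2·4 + 0·4 + (1)·(-2) + (0)·(-27) = 6
Base-17 expansion of each c_i:
  c_1 = 14 = 14·17^0
  c_2 = 7 = 7·17^0
  c_3 = 4 = 4·17^0
  c_4 = 2 = 2·17^0
  c_5 = 2 = 2·17^0
  c_6 = 6 = 6·17^0
λ_0 = (14, 7, 4, 2, 2, 6)

((14, 7, 4, 2, 2, 6),)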